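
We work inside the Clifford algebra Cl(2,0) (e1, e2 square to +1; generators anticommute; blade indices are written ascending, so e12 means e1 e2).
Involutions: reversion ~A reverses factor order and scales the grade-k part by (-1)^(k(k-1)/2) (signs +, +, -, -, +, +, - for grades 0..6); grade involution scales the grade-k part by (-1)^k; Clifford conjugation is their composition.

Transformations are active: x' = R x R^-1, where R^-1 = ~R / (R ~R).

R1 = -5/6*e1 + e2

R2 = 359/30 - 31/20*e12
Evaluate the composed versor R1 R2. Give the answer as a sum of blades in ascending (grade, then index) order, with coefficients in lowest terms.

Distribute over the terms of R1 (each basis-blade product reordered to ascending indices, repeated generators contracted through their squares):
(-5/6*e1) R2 = -359/36*e1 + 31/24*e2
(e2) R2 = 31/20*e1 + 359/30*e2
Summing the partial products and collecting blades:
Answer: -379/45*e1 + 1591/120*e2


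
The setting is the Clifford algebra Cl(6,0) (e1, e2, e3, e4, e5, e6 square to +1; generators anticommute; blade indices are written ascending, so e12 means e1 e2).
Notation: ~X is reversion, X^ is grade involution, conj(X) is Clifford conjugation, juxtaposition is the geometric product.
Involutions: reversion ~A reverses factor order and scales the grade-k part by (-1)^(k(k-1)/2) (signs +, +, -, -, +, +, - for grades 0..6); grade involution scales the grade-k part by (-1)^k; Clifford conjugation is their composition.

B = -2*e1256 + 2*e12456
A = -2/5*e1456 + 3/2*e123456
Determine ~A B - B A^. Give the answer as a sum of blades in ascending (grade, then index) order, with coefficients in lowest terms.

first term: 4/5*e2 - 3*e3 - 4/5*e24 + 3*e34
second term: 4/5*e2 - 3*e3 + 4/5*e24 - 3*e34
Answer: -8/5*e24 + 6*e34


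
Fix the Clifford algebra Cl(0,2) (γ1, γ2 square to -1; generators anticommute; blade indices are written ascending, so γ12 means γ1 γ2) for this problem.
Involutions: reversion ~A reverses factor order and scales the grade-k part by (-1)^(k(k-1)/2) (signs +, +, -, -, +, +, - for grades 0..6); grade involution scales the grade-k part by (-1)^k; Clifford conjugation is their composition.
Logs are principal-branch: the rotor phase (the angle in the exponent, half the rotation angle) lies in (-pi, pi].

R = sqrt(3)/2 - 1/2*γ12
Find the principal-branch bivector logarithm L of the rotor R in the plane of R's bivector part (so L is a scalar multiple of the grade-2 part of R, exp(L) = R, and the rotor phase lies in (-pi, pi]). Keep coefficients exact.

The scalar part of R is sqrt(3)/2, and that scalar determines the rotor phase on the principal branch; recovering the unit plane as bivector-part over sine of the phase gives L = phase * plane.
Concretely: cos(phase) = sqrt(3)/2 gives phase = ±pi/6, and since phase/sin(phase) is even the sign is immaterial: L = (phase/sin(phase)) * <R>_2 = (pi/3) * <R>_2.
Answer: -pi/6*γ12


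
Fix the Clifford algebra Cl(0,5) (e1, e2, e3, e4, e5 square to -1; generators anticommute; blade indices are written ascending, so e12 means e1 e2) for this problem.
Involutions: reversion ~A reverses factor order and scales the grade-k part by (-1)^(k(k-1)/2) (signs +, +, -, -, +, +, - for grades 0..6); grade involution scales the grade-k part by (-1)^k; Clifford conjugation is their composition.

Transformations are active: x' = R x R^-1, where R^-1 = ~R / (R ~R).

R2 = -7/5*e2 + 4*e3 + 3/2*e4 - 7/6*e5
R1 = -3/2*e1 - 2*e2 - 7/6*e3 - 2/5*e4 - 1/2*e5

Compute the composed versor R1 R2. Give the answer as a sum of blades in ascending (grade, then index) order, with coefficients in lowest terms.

Distribute over the terms of R2 (each basis-blade product reordered to ascending indices, repeated generators contracted through their squares):
R1 (-7/5*e2) = -14/5 + 21/10*e12 - 49/30*e23 - 14/25*e24 - 7/10*e25
R1 (4*e3) = 14/3 - 6*e13 - 8*e23 + 8/5*e34 + 2*e35
R1 (3/2*e4) = 3/5 - 9/4*e14 - 3*e24 - 7/4*e34 + 3/4*e45
R1 (-7/6*e5) = -7/12 + 7/4*e15 + 7/3*e25 + 49/36*e35 + 7/15*e45
Summing the partial products and collecting blades:
Answer: 113/60 + 21/10*e12 - 6*e13 - 9/4*e14 + 7/4*e15 - 289/30*e23 - 89/25*e24 + 49/30*e25 - 3/20*e34 + 121/36*e35 + 73/60*e45


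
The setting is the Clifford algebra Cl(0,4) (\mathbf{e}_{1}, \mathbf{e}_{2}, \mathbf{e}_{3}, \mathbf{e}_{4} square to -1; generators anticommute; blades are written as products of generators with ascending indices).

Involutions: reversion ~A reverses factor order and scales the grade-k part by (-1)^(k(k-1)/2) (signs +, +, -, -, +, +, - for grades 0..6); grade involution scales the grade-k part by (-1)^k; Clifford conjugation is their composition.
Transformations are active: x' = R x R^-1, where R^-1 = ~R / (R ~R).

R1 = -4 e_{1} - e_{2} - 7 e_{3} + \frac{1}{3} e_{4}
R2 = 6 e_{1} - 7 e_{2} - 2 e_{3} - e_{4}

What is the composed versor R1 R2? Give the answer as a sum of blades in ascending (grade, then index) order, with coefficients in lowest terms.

Distribute over the terms of R1 (each basis-blade product reordered to ascending indices, repeated generators contracted through their squares):
(-4 e_{1}) R2 = 24 + 28 e_{1} e_{2} + 8 e_{1} e_{3} + 4 e_{1} e_{4}
(-e_{2}) R2 = -7 + 6 e_{1} e_{2} + 2 e_{2} e_{3} + e_{2} e_{4}
(-7 e_{3}) R2 = -14 + 42 e_{1} e_{3} - 49 e_{2} e_{3} + 7 e_{3} e_{4}
(\frac{1}{3} e_{4}) R2 = \frac{1}{3} - 2 e_{1} e_{4} + \frac{7}{3} e_{2} e_{4} + \frac{2}{3} e_{3} e_{4}
Summing the partial products and collecting blades:
Answer: \frac{10}{3} + 34 e_{1} e_{2} + 50 e_{1} e_{3} + 2 e_{1} e_{4} - 47 e_{2} e_{3} + \frac{10}{3} e_{2} e_{4} + \frac{23}{3} e_{3} e_{4}


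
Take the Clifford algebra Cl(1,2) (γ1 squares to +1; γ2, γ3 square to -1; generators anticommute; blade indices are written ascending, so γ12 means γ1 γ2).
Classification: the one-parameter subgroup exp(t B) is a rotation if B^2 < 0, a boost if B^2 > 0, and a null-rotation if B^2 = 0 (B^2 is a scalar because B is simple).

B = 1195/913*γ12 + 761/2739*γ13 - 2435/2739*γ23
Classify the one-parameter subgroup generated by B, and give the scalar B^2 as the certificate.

B^2 term by term: the squares give (1195/913)^2*(γ12)^2 + (761/2739)^2*(γ13)^2 + (-2435/2739)^2*(γ23)^2 = 1428025/833569*(+1) + 579121/7502121*(+1) + 5929225/7502121*(-1) = 1 (each basis 2-blade squares to minus the product of its generators' squares); cross terms between blades sharing an index anticommute and cancel. So B^2 = 1.
Answer: boost, certificate B^2 = 1. Key observation: B^2 = 1 is a conjugation invariant, so its sign decides the class regardless of the surface form of B.


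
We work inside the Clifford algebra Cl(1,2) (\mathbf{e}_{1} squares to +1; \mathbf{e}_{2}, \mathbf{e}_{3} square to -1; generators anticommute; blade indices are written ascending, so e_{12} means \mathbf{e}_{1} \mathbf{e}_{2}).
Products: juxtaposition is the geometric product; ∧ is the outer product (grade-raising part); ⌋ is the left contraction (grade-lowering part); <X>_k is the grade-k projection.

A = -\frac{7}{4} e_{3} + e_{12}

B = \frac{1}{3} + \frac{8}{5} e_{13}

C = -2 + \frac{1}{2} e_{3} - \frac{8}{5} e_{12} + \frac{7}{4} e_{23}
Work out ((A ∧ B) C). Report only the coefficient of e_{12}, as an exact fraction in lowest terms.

step 1: -\frac{7}{12} e_{3} + \frac{1}{3} e_{12}
step 2: -\frac{29}{120} - \frac{49}{48} e_{2} + \frac{7}{6} e_{3} - \frac{2}{3} e_{12} - \frac{7}{12} e_{13} + \frac{11}{10} e_{123}
Answer: -\frac{2}{3}


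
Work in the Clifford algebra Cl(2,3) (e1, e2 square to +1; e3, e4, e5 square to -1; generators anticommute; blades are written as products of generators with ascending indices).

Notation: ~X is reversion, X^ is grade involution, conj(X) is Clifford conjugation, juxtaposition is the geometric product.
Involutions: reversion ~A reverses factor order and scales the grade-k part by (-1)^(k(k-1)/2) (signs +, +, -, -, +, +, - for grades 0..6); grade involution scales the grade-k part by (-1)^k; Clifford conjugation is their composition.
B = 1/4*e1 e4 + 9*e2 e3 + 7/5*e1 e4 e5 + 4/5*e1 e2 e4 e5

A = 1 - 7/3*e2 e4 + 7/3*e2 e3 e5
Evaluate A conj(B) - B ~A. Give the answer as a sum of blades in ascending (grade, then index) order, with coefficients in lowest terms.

first term: -21*e5 - 7/12*e1 e2 - 1/4*e1 e4 - 28/15*e1 e5 - 9*e2 e3 + 21*e3 e4 + 49/15*e1 e2 e5 - 28/15*e1 e3 e4 + 7/5*e1 e4 e5 - 49/15*e1 e2 e3 e4 + 4/5*e1 e2 e4 e5 - 7/12*e1 e2 e3 e4 e5
second term: -21*e5 + 7/12*e1 e2 + 1/4*e1 e4 + 28/15*e1 e5 + 9*e2 e3 - 21*e3 e4 + 49/15*e1 e2 e5 + 28/15*e1 e3 e4 + 7/5*e1 e4 e5 + 49/15*e1 e2 e3 e4 + 4/5*e1 e2 e4 e5 - 7/12*e1 e2 e3 e4 e5
Answer: -7/6*e1 e2 - 1/2*e1 e4 - 56/15*e1 e5 - 18*e2 e3 + 42*e3 e4 - 56/15*e1 e3 e4 - 98/15*e1 e2 e3 e4


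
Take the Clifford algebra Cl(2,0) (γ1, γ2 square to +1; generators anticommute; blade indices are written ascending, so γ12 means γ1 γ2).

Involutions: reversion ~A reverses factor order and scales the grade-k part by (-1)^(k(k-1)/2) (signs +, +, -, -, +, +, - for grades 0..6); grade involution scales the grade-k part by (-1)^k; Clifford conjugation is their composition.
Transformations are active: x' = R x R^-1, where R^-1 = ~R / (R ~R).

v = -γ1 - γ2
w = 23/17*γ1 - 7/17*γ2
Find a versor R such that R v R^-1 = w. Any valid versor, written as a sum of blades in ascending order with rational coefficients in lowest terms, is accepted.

Here q(v) = q(w) = 2; the classical choice R = v + w = 6/17*γ1 - 24/17*γ2 then realises v -> w under the sandwich.
Answer: 6/17*γ1 - 24/17*γ2


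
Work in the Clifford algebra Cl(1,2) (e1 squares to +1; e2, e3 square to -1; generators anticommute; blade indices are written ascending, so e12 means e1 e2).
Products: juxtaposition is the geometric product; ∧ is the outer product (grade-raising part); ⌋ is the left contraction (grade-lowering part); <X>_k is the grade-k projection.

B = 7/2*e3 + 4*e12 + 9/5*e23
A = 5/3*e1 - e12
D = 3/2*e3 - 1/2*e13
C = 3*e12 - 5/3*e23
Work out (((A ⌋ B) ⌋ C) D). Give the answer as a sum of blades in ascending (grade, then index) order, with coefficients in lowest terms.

step 1: -4 + 20/3*e2
step 2: 20*e1 + 100/9*e3 - 12*e12 + 20/3*e23
step 3: -50/3 - 50/9*e1 - 10*e2 - 10*e3 + 10/3*e12 + 30*e13 - 6*e23 - 18*e123
Answer: -50/3 - 50/9*e1 - 10*e2 - 10*e3 + 10/3*e12 + 30*e13 - 6*e23 - 18*e123


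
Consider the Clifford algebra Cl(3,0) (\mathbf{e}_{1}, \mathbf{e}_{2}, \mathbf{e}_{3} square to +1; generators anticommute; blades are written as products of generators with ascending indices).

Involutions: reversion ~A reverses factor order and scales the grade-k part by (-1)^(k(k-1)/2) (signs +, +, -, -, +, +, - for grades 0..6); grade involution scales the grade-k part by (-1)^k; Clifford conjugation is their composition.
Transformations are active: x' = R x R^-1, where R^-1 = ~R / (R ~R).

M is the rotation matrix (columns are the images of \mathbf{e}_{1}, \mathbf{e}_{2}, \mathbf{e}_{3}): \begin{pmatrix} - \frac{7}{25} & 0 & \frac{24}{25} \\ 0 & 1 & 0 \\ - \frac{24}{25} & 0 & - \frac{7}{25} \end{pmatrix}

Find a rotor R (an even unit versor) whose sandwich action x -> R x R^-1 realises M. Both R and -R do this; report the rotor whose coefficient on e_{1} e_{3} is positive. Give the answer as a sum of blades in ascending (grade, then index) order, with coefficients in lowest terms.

Method: write R = a + b12*e_{1} e_{2} + b13*e_{1} e_{3} + b23*e_{2} e_{3} with a^2 + b12^2 + b13^2 + b23^2 = 1 (so R^-1 = ~R). Expanding the columns R e_j ~R gives tr M = 4a^2 - 1 and, from the antisymmetric part, M21 - M12 = -4a*b12, M13 - M31 = 4a*b13, M32 - M23 = -4a*b23.
Here tr M = \frac{11}{25}, so a^2 = (1 + tr M)/4 = \frac{9}{25} and a = ±\frac{3}{5}. Taking a = \frac{3}{5}: M21 - M12 = 0, M13 - M31 = \frac{48}{25}, M32 - M23 = 0, giving b12 = 0, b13 = \frac{4}{5}, b23 = 0, i.e. R = \frac{3}{5} + \frac{4}{5} e_{1} e_{3}.
Its e_{1} e_{3} coefficient is already positive.
Answer: \frac{3}{5} + \frac{4}{5} e_{1} e_{3}. Recall the cover is two-to-one: with M of trace \frac{11}{25}, both preimages act alike, and the stated e_{1} e_{3} sign chooses the sheet.


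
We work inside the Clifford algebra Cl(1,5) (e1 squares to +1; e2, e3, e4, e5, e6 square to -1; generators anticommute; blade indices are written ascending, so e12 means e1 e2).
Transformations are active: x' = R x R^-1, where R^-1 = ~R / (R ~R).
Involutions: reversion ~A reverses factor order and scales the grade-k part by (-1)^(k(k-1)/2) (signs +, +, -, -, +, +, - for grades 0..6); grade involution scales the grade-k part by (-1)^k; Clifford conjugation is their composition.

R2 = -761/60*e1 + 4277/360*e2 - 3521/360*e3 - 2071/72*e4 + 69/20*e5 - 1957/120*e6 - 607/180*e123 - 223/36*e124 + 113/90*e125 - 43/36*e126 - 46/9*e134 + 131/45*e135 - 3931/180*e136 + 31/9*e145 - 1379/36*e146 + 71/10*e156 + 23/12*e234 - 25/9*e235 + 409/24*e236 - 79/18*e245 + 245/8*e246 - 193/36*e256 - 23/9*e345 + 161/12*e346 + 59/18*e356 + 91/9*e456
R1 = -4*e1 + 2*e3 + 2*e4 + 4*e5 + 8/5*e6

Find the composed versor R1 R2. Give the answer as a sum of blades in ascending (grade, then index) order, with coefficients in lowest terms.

Distribute over the terms of R1 (each basis-blade product reordered to ascending indices, repeated generators contracted through their squares):
(-4*e1) R2 = 761/15 - 4277/90*e12 + 3521/90*e13 + 2071/18*e14 - 69/5*e15 + 1957/30*e16 + 607/45*e23 + 223/9*e24 - 226/45*e25 + 43/9*e26 + 184/9*e34 - 524/45*e35 + 3931/45*e36 - 124/9*e45 + 1379/9*e46 - 142/5*e56 - 23/3*e1234 + 100/9*e1235 - 409/6*e1236 + 158/9*e1245 - 245/2*e1246 + 193/9*e1256 + 92/9*e1345 - 161/3*e1346 - 118/9*e1356 - 364/9*e1456
(2*e3) R2 = 3521/180 + 607/90*e12 + 761/30*e13 - 92/9*e14 + 262/45*e15 - 3931/90*e16 - 4277/180*e23 + 23/6*e24 - 50/9*e25 + 409/12*e26 - 2071/36*e34 + 69/10*e35 - 1957/60*e36 + 46/9*e45 - 161/6*e46 - 59/9*e56 - 223/18*e1234 + 113/45*e1235 - 43/18*e1236 - 62/9*e1345 + 1379/18*e1346 - 71/5*e1356 + 79/9*e2345 - 245/4*e2346 + 193/18*e2356 + 182/9*e3456
(2*e4) R2 = 2071/36 + 223/18*e12 + 92/9*e13 + 761/30*e14 + 62/9*e15 - 1379/18*e16 - 23/6*e23 - 4277/180*e24 - 79/9*e25 + 245/4*e26 + 3521/180*e34 - 46/9*e35 + 161/6*e36 + 69/10*e45 - 1957/60*e46 - 182/9*e56 + 607/90*e1234 + 113/45*e1245 - 43/18*e1246 + 262/45*e1345 - 3931/90*e1346 - 71/5*e1456 - 50/9*e2345 + 409/12*e2346 + 193/18*e2456 - 59/9*e3456
(4*e5) R2 = -69/5 - 226/45*e12 - 524/45*e13 - 124/9*e14 + 761/15*e15 + 142/5*e16 + 100/9*e23 + 158/9*e24 - 4277/90*e25 - 193/9*e26 + 92/9*e34 + 3521/90*e35 + 118/9*e36 + 2071/18*e45 + 364/9*e46 - 1957/30*e56 + 607/45*e1235 + 223/9*e1245 - 43/9*e1256 + 184/9*e1345 - 3931/45*e1356 - 1379/9*e1456 - 23/3*e2345 + 409/6*e2356 + 245/2*e2456 + 161/3*e3456
(8/5*e6) R2 = 1957/75 + 86/45*e12 + 7862/225*e13 + 2758/45*e14 - 284/25*e15 + 1522/75*e16 - 409/15*e23 - 49*e24 + 386/45*e25 - 4277/225*e26 - 322/15*e34 - 236/45*e35 + 3521/225*e36 - 728/45*e45 + 2071/45*e46 - 138/25*e56 + 1214/225*e1236 + 446/45*e1246 - 452/225*e1256 + 368/45*e1346 - 1048/225*e1356 - 248/45*e1456 - 46/15*e2346 + 40/9*e2356 + 316/45*e2456 + 184/45*e3456
Summing the partial products and collecting blades:
Answer: 31526/225 - 63/2*e12 + 22052/225*e13 + 7997/45*e14 + 8614/225*e15 - 2863/450*e16 - 5447/180*e23 - 4787/180*e24 - 583/10*e25 + 13423/225*e26 - 863/30*e34 + 1081/45*e35 + 99299/900*e36 + 874/9*e45 + 32443/180*e46 - 56669/450*e56 - 599/45*e1234 + 244/9*e1235 - 1629/25*e1236 + 2018/45*e1245 - 5174/45*e1246 + 3298/225*e1256 + 148/5*e1345 - 113/9*e1346 - 26848/225*e1356 - 9602/45*e1456 - 40/9*e2345 - 907/30*e2346 + 250/3*e2356 + 6311/45*e2456 + 3214/45*e3456


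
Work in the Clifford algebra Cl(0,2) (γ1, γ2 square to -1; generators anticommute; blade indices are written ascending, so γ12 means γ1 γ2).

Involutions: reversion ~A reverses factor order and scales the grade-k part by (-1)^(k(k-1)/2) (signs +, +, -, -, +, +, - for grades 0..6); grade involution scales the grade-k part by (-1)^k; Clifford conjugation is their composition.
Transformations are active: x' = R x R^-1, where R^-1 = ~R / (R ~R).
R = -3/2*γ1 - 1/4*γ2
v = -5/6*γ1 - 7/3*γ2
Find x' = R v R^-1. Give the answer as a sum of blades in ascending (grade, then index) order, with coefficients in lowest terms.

~R = -3/2*γ1 - 1/4*γ2, and R ~R = -37/16, so R^-1 = ~R / (-37/16).
R v = -11/6 + 79/24*γ12
Answer: -343/222*γ1 + 215/111*γ2


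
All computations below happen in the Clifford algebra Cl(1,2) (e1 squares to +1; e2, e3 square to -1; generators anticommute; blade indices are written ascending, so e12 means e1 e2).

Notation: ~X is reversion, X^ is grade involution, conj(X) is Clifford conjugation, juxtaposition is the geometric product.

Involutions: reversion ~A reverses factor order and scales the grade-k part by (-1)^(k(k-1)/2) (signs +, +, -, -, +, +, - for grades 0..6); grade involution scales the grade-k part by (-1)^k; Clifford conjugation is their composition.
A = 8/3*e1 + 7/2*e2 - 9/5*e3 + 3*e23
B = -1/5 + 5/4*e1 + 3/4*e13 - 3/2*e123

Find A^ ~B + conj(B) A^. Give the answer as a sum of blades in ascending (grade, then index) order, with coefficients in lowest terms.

first term: -10/3 - 319/60*e1 + 7/10*e2 + 41/25*e3 + 157/40*e12 - 15/2*e13 - 23/5*e23 + 9/8*e123
second term: 10/3 + 383/60*e1 + 7/10*e2 - 59/25*e3 + 193/40*e12 + 3*e13 + 17/5*e23 - 51/8*e123
Answer: 16/15*e1 + 7/5*e2 - 18/25*e3 + 35/4*e12 - 9/2*e13 - 6/5*e23 - 21/4*e123


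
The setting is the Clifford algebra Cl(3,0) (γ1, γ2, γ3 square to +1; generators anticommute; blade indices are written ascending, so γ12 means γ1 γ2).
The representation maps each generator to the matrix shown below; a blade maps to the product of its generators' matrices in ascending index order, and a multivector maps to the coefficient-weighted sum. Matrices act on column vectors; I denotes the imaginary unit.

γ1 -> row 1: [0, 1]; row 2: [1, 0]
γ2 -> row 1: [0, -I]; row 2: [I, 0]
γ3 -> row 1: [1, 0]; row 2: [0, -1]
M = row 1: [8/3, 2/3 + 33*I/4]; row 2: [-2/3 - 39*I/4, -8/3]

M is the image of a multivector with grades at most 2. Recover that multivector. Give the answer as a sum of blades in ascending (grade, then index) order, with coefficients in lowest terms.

Method: 1, rho(γ1), rho(γ2), rho(γ3) form a trace-orthogonal basis of the 2x2 complex matrices (tr(X Y) = 2 if X = Y, else 0), so M = m0*1 + m1*rho(γ1) + m2*rho(γ2) + m3*rho(γ3) with m0 = tr(M)/2 = 0, m1 = tr(M rho(γ1))/2 = -3*I/4, m2 = tr(M rho(γ2))/2 = -9 + 2*I/3, m3 = tr(M rho(γ3))/2 = 8/3.
Multiplying table entries, the bivector images are rho(γ12) = I*rho(γ3), rho(γ13) = -I*rho(γ2), rho(γ23) = I*rho(γ1); with real blade coefficients the real parts of m0..m3 are the coefficients of 1, γ1, γ2, γ3 and the imaginary parts give the bivectors (γ23: Im m1, γ13: -Im m2, γ12: Im m3).
Answer: -9*γ2 + 8/3*γ3 - 2/3*γ13 - 3/4*γ23


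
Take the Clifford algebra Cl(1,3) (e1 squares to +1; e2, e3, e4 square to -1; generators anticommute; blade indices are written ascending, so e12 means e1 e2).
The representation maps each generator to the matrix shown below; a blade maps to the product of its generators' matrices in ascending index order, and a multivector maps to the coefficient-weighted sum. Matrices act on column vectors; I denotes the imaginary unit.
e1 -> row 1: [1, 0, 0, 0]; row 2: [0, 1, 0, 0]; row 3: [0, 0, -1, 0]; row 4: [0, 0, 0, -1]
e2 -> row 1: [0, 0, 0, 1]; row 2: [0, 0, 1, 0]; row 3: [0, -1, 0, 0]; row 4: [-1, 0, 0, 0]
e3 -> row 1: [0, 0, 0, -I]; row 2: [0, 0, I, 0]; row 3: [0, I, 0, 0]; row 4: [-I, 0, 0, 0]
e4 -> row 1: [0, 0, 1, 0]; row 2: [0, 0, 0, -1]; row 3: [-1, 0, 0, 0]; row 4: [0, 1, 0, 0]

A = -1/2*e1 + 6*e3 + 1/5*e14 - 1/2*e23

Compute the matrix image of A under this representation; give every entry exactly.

Bivector images (products of the table entries): rho(e14) = rho(e1)rho(e4) = row 1: [0, 0, 1, 0]; row 2: [0, 0, 0, -1]; row 3: [1, 0, 0, 0]; row 4: [0, -1, 0, 0]; rho(e23) = rho(e2)rho(e3) = row 1: [-I, 0, 0, 0]; row 2: [0, I, 0, 0]; row 3: [0, 0, -I, 0]; row 4: [0, 0, 0, I].
M = (-1/2)*rho(e1) + (6)*rho(e3) + (1/5)*rho(e14) + (-1/2)*rho(e23), summed entrywise:
Answer: row 1: [-1/2 + I/2, 0, 1/5, -6*I]; row 2: [0, -1/2 - I/2, 6*I, -1/5]; row 3: [1/5, 6*I, 1/2 + I/2, 0]; row 4: [-6*I, -1/5, 0, 1/2 - I/2]


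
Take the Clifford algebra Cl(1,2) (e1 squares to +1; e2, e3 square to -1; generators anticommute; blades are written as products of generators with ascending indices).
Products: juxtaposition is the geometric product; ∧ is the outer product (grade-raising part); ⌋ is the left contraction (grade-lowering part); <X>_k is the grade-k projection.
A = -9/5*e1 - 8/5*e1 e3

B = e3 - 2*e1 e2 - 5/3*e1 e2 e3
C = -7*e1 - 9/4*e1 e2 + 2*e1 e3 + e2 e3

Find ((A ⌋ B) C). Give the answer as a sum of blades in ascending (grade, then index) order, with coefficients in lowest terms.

step 1: 14/15*e2 + 3*e2 e3
step 2: -3 - 21/10*e1 - 14/15*e3 + 8/15*e1 e2 - 27/4*e1 e3 - 343/15*e1 e2 e3
Answer: -3 - 21/10*e1 - 14/15*e3 + 8/15*e1 e2 - 27/4*e1 e3 - 343/15*e1 e2 e3


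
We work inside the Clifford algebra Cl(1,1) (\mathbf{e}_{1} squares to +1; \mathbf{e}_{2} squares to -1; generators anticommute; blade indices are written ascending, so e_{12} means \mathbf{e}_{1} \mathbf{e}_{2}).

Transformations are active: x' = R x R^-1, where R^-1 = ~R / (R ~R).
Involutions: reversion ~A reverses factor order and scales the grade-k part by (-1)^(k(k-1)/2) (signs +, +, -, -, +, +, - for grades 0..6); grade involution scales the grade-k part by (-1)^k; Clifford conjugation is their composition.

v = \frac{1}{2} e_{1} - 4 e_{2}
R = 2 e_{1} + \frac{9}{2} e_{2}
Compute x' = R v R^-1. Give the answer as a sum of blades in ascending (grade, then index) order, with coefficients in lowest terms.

~R = 2 e_{1} + \frac{9}{2} e_{2}, and R ~R = -\frac{65}{4}, so R^-1 = ~R / (-\frac{65}{4}).
R v = 19 - \frac{41}{4} e_{12}
Answer: -\frac{673}{130} e_{1} - \frac{424}{65} e_{2}


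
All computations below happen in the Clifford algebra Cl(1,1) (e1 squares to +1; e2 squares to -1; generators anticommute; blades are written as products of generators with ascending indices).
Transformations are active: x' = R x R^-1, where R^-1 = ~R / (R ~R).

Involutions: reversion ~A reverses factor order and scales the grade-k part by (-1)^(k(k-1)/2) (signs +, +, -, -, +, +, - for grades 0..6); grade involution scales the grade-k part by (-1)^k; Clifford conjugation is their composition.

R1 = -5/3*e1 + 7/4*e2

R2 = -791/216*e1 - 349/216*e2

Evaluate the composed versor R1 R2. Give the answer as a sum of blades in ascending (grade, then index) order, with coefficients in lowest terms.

Distribute over the terms of R1 (each basis-blade product reordered to ascending indices, repeated generators contracted through their squares):
(-5/3*e1) R2 = 3955/648 + 1745/648*e1 e2
(7/4*e2) R2 = 2443/864 + 5537/864*e1 e2
Summing the partial products and collecting blades:
Answer: 23149/2592 + 23591/2592*e1 e2


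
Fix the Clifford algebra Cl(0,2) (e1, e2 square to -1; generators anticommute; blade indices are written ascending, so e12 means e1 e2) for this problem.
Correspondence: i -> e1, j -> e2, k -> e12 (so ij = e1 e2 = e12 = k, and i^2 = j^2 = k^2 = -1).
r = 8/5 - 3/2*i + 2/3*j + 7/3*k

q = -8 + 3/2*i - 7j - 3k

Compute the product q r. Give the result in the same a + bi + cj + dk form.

In blades: q = -8 + 3/2*e1 - 7*e2 - 3*e12, r = 8/5 - 3/2*e1 + 2/3*e2 + 7/3*e12.
Distribute q over r term by term (generator squares from the signature, products reordered to ascending indices): (-8)*r = -64/5 + 12*e1 - 16/3*e2 - 56/3*e12; (3/2*e1)*r = 9/4 + 12/5*e1 - 7/2*e2 + e12; (-7*e2)*r = 14/3 - 49/3*e1 - 56/5*e2 - 21/2*e12; (-3*e12)*r = 7 + 2*e1 + 9/2*e2 - 24/5*e12.
Sum: 67/60 + 1/15*e1 - 233/15*e2 - 989/30*e12; translating back through the correspondence:
Answer: 67/60 + 1/15*i - 233/15*j - 989/30*k


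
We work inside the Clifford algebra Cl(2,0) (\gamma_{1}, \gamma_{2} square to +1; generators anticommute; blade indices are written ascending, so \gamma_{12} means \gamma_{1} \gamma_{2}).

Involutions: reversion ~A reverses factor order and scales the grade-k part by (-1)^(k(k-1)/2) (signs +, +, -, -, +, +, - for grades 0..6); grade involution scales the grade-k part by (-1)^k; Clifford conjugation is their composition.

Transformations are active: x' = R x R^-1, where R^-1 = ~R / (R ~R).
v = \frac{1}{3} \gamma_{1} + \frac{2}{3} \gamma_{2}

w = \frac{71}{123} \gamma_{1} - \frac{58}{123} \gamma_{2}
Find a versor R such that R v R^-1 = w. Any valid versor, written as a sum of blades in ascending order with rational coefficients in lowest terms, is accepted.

A norm check does it: q(v) = q(w) = \frac{5}{9}, hence R = v + w = \frac{112}{123} \gamma_{1} + \frac{8}{41} \gamma_{2} realises the map — parallel part kept, (v - w)/2 negated, v carried to w.
Answer: \frac{112}{123} \gamma_{1} + \frac{8}{41} \gamma_{2}


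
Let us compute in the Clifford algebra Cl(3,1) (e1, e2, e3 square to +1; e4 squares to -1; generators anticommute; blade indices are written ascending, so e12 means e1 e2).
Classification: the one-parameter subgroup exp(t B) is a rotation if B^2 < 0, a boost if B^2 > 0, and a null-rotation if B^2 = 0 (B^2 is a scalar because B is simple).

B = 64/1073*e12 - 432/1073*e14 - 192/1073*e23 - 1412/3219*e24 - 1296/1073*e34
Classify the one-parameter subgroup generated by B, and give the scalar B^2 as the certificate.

B^2 term by term: the squares give (64/1073)^2*(e12)^2 + (-432/1073)^2*(e14)^2 + (-192/1073)^2*(e23)^2 + (-1412/3219)^2*(e24)^2 + (-1296/1073)^2*(e34)^2 = 4096/1151329*(-1) + 186624/1151329*(+1) + 36864/1151329*(-1) + 1993744/10361961*(+1) + 1679616/1151329*(+1) = 16/9 (each basis 2-blade squares to minus the product of its generators' squares); cross terms between blades sharing an index anticommute and cancel; the commuting (index-disjoint) pairs give grade-4 terms 2*c*c'*(blade product), which cancel blade by blade — e1234: -165888/1151329 + 165888/1151329 = 0 — confirming B is simple. So B^2 = 16/9.
Answer: boost, certificate B^2 = 16/9. One invariant decides it: the square 16/9 survives every conjugation, and its sign is exactly the classification.


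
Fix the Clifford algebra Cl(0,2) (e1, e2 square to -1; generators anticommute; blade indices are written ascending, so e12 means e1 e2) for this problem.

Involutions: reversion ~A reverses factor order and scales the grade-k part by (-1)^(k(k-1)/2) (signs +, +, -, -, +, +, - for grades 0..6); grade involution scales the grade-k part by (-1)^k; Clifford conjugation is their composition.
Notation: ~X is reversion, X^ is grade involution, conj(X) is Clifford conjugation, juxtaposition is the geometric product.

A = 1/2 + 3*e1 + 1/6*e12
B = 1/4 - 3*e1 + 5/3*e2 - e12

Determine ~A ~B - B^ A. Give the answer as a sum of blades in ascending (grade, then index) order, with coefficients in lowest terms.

first term: 223/24 - 17/36*e1 - 5/3*e2 + 131/24*e12
second term: -209/24 + 71/36*e1 - 13/3*e2 + 109/24*e12
Answer: 18 - 22/9*e1 + 8/3*e2 + 11/12*e12


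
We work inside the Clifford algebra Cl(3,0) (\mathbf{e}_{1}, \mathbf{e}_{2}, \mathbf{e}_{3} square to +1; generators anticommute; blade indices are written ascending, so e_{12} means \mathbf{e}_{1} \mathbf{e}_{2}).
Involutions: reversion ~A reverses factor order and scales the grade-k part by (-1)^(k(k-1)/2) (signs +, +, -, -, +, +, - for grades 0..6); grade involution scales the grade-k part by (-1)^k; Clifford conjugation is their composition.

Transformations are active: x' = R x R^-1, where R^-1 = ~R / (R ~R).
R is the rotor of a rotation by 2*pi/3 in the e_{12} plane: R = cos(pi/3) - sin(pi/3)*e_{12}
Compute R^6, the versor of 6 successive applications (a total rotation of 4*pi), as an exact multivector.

Half-angle bookkeeping: 6 applications in e_{12} add up to rotor phase 6*pi/3 = 2 \pi, so R^6 = cos(2 \pi) - sin(2 \pi)*e_{12}.
cos(2 \pi) = 1 and sin(2 \pi) = 0, so R^6 = 1. The total rotation 4*pi is 2 full turns, so every vector returns to itself, yet the rotor is +1, back on the identity sheet (an even number of 2*pi turns).
Answer: 1


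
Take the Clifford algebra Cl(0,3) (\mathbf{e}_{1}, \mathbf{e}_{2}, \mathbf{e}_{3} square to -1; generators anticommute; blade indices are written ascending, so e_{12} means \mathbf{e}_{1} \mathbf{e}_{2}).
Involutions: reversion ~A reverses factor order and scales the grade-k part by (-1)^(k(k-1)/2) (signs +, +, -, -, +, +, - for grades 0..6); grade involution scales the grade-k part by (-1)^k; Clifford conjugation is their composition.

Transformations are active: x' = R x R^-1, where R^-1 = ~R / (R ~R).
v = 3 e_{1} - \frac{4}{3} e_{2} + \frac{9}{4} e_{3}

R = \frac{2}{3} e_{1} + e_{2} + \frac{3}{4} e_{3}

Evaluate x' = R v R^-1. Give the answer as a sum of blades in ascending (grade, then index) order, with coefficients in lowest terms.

~R = \frac{2}{3} e_{1} + e_{2} + \frac{3}{4} e_{3}, and R ~R = -\frac{289}{144}, so R^-1 = ~R / (-\frac{289}{144}).
R v = -\frac{113}{48} - \frac{35}{9} e_{12} - \frac{3}{4} e_{13} + \frac{13}{4} e_{23}
Answer: -\frac{415}{289} e_{1} + \frac{3190}{867} e_{2} - \frac{567}{1156} e_{3}


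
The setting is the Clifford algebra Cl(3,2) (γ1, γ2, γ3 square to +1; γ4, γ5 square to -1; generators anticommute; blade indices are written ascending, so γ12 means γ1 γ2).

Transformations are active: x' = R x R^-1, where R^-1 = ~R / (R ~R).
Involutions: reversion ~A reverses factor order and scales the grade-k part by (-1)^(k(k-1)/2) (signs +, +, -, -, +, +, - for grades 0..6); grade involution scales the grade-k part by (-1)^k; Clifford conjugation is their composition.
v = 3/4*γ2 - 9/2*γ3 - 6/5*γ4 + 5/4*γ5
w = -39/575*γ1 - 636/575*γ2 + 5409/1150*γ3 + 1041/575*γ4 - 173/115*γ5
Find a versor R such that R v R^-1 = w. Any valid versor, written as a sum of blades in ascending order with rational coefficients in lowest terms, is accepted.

Since q(v) = q(w) = 1781/100, the sum R = v + w = -39/575*γ1 - 819/2300*γ2 + 117/575*γ3 + 351/575*γ4 - 117/460*γ5 does the job whenever invertible.
Answer: -39/575*γ1 - 819/2300*γ2 + 117/575*γ3 + 351/575*γ4 - 117/460*γ5


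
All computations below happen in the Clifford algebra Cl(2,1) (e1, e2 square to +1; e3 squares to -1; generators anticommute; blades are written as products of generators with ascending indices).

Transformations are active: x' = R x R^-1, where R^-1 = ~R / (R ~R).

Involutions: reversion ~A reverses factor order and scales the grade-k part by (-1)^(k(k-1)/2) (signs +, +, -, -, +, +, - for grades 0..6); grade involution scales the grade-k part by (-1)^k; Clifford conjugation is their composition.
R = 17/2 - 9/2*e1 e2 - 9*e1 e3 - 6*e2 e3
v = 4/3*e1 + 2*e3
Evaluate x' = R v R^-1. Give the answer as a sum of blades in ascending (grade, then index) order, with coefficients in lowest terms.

~R = 17/2 + 9/2*e1 e2 + 9*e1 e3 + 6*e2 e3, and R ~R = -49/2, so R^-1 = ~R / (-49/2).
R v = 88/3*e1 + 18*e2 + 29*e3 - 17*e1 e2 e3
Answer: -1964/147*e1 - 1224/49*e2 - 1390/49*e3


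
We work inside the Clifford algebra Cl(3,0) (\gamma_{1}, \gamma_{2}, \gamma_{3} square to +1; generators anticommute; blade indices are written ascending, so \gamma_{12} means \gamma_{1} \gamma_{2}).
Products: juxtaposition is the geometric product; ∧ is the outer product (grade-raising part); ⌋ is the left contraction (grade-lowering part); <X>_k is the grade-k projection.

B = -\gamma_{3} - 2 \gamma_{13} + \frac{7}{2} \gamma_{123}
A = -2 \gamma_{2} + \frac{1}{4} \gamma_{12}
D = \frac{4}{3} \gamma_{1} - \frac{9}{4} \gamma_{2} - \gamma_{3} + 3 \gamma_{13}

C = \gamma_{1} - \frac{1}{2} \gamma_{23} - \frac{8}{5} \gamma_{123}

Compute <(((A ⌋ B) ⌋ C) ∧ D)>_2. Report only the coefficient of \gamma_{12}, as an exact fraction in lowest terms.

step 1: -\frac{7}{8} \gamma_{3} + 7 \gamma_{13}
step 2: -\frac{931}{80} \gamma_{2} + \frac{7}{5} \gamma_{12}
step 3: \frac{931}{60} \gamma_{12} + \frac{931}{80} \gamma_{23} + \frac{2681}{80} \gamma_{123}
step 4: \frac{931}{60} \gamma_{12} + \frac{931}{80} \gamma_{23}
Answer: \frac{931}{60}


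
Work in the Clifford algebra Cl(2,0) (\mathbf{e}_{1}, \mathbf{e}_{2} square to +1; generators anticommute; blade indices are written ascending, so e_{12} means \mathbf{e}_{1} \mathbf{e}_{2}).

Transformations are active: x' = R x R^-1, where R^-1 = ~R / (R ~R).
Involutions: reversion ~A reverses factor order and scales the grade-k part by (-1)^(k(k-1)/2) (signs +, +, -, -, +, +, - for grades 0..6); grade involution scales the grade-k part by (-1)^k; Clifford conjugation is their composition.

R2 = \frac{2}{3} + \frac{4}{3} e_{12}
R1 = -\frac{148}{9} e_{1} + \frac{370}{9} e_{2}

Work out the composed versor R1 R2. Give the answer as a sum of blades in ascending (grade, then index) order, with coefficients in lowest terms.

Distribute over the terms of R1 (each basis-blade product reordered to ascending indices, repeated generators contracted through their squares):
(-\frac{148}{9} e_{1}) R2 = -\frac{296}{27} e_{1} - \frac{592}{27} e_{2}
(\frac{370}{9} e_{2}) R2 = -\frac{1480}{27} e_{1} + \frac{740}{27} e_{2}
Summing the partial products and collecting blades:
Answer: -\frac{592}{9} e_{1} + \frac{148}{27} e_{2}


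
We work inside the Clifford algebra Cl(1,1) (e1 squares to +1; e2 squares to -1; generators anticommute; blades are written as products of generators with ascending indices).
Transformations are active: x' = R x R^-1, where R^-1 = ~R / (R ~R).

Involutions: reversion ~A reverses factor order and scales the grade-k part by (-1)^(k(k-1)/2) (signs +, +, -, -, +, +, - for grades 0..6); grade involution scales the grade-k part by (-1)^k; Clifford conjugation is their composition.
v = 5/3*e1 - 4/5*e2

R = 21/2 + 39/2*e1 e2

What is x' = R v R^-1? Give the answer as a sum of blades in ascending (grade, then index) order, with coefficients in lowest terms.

~R = 21/2 - 39/2*e1 e2, and R ~R = -270, so R^-1 = ~R / (-270).
R v = 331/10*e1 - 409/10*e2
Answer: -3817/900*e1 + 3583/900*e2


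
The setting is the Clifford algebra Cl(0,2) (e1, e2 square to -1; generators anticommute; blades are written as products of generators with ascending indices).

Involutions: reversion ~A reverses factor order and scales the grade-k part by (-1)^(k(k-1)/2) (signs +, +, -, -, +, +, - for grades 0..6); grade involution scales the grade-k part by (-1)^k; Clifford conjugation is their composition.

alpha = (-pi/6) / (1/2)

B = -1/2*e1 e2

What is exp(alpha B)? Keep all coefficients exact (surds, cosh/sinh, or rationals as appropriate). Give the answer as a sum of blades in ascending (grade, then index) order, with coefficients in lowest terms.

B^2 = (-1/2)^2*(e1 e2)^2 = 1/4*(-1) = -1/4 (a basis 2-blade squares to minus the product of its generators' squares).
B^2 = -1/4 — a negative square means the series sums to a rotation: l = 1/2, alpha*l = -pi/6, so exp(alpha B) = cos(-pi/6) + (sin(-pi/6)/(1/2))*B = sqrt(3)/2 + (-1)*B.
Answer: sqrt(3)/2 + 1/2*e1 e2


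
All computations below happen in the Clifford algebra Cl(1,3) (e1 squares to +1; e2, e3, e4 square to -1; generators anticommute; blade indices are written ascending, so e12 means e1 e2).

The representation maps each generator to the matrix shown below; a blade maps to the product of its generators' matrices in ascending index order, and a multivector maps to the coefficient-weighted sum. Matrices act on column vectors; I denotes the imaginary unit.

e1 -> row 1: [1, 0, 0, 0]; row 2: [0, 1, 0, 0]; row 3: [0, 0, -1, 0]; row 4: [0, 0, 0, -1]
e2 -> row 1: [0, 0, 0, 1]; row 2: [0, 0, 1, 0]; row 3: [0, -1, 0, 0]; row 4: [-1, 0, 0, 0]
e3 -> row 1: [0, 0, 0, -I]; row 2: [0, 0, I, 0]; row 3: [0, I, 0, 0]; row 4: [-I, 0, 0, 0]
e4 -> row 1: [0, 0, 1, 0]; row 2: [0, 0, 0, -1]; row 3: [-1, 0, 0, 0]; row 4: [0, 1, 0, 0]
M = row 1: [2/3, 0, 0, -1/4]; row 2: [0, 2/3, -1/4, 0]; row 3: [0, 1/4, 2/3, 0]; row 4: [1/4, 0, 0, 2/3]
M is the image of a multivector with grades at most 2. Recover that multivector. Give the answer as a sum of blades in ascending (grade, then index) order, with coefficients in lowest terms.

Method: the blade images are trace-orthogonal — tr(rho(e_A) rho(e_B)^-1) = 4 if A = B and 0 otherwise — and rho(e_A)^-1 = (e_A)^2 * rho(e_A) with (e_A)^2 = +1 or -1, so the coefficient of e_A in the preimage is (e_A)^2 * tr(M rho(e_A))/4.
Nonzero projections over blades of grade <= 2: 1: (1)^2 = +1, tr(M 1) = 8/3, coefficient 2/3; e2: (e2)^2 = -1, tr(M rho(e2)) = 1, coefficient -1/4. Every other blade of grade <= 2 projects to 0.
Answer: 2/3 - 1/4*e2


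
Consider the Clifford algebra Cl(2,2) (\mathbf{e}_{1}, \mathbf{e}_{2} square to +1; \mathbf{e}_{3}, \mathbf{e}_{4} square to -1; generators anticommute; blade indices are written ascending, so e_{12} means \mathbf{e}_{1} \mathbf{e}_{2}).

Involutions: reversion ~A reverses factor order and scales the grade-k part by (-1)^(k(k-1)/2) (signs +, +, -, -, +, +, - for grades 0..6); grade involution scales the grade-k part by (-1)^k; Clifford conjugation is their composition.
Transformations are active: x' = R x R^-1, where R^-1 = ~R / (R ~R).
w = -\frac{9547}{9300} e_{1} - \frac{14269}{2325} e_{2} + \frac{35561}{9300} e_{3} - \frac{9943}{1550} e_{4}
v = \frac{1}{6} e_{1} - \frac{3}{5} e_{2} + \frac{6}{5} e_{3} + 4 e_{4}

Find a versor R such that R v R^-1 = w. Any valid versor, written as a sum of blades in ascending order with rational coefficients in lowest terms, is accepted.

A norm check does it: q(v) = q(w) = -\frac{15347}{900}, hence R = v + w = -\frac{7997}{9300} e_{1} - \frac{15664}{2325} e_{2} + \frac{46721}{9300} e_{3} - \frac{3743}{1550} e_{4} realises the map — parallel part kept, (v - w)/2 negated, v carried to w.
Answer: -\frac{7997}{9300} e_{1} - \frac{15664}{2325} e_{2} + \frac{46721}{9300} e_{3} - \frac{3743}{1550} e_{4}


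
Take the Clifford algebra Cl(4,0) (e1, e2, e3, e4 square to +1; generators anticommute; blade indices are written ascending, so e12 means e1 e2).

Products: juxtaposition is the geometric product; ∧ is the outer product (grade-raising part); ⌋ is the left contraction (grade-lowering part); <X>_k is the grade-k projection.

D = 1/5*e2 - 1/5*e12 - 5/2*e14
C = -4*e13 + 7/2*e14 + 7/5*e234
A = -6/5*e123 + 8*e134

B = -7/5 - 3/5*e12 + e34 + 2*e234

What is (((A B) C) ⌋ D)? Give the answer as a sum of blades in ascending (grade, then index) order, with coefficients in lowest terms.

step 1: -8*e1 - 18/25*e3 - 16*e12 + 12/5*e14 + 42/25*e123 - 6/5*e124 - 56/5*e134 - 24/5*e234
step 2: -42/25 - 72/25*e1 - 273/25*e2 - 36/5*e3 - 364/5*e4 + 392/25*e12 - 42/25*e13 - 294/125*e14 - 64*e23 + 7126/125*e24 - 48/5*e34 + 504/25*e123 + 96/5*e124 - 497/25*e134 + 27/25*e234 - 56/5*e1234
step 3: -616/125 - 23023/125*e1 + 6/25*e2 + 36/5*e4 + 42/125*e12 + 21/5*e14
Answer: -616/125 - 23023/125*e1 + 6/25*e2 + 36/5*e4 + 42/125*e12 + 21/5*e14


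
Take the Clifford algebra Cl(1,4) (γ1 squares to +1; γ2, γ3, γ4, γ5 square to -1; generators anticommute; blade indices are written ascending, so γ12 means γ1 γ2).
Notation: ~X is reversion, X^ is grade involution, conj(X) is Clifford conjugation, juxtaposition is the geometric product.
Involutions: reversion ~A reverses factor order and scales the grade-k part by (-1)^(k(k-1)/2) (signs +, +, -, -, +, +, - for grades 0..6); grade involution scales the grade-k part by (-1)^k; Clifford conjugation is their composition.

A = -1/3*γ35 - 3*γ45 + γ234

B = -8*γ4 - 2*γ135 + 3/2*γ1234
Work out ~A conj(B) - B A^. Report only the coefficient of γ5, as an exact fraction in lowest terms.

first term: 13/6*γ1 + 24*γ5 + 8*γ23 + 6*γ134 - 8/3*γ345 + 9/2*γ1235 - 5/2*γ1245
second term: -13/6*γ1 - 24*γ5 - 8*γ23 + 6*γ134 - 8/3*γ345 + 9/2*γ1235 - 5/2*γ1245
Answer: 48


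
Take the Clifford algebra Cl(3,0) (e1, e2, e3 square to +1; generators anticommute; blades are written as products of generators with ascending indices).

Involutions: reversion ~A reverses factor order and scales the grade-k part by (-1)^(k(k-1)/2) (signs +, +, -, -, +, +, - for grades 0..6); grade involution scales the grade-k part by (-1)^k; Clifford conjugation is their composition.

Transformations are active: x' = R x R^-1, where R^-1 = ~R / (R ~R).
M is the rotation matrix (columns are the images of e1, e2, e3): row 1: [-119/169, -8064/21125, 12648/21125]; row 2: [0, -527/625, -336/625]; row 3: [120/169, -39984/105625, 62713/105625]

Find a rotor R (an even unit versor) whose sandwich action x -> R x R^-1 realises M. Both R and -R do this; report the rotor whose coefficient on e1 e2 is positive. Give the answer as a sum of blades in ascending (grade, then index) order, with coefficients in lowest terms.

Method: write R = a + b12*e1 e2 + b13*e1 e3 + b23*e2 e3 with a^2 + b12^2 + b13^2 + b23^2 = 1 (so R^-1 = ~R). Expanding the columns R e_j ~R gives tr M = 4a^2 - 1 and, from the antisymmetric part, M21 - M12 = -4a*b12, M13 - M31 = 4a*b13, M32 - M23 = -4a*b23.
Here tr M = -4029/4225, so a^2 = (1 + tr M)/4 = 49/4225 and a = ±7/65. Taking a = 7/65: M21 - M12 = 8064/21125, M13 - M31 = -2352/21125, M32 - M23 = 672/4225, giving b12 = -288/325, b13 = -84/325, b23 = -24/65, i.e. R = 7/65 - 288/325*e1 e2 - 84/325*e1 e3 - 24/65*e2 e3.
Its e1 e2 coefficient is negative, so report the other preimage -R.
Answer: -7/65 + 288/325*e1 e2 + 84/325*e1 e3 + 24/65*e2 e3. Sheet selection: the two-to-one cover makes ±R indistinguishable at the matrix level (trace -4029/4225), so uniqueness comes from the required sign on e1 e2.
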